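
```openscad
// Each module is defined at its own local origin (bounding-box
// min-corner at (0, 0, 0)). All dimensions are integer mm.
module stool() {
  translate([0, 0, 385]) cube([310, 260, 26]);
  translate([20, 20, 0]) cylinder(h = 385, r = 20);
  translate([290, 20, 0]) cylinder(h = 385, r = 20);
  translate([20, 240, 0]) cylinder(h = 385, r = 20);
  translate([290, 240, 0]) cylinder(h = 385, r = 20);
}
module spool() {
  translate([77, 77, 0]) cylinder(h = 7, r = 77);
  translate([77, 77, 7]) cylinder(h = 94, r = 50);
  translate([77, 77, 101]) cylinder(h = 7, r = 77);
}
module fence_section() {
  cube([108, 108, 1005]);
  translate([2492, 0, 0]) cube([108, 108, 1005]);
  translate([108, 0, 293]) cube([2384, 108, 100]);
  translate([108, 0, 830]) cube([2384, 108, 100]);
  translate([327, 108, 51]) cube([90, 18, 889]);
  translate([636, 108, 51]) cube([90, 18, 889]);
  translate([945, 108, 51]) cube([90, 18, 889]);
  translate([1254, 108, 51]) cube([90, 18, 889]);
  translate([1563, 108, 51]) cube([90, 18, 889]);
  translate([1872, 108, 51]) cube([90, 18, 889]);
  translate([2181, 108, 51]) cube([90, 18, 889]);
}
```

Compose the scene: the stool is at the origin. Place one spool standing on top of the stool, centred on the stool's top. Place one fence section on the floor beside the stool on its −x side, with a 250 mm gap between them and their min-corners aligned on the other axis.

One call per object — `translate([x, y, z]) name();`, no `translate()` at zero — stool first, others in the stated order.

stool();
translate([78, 53, 411]) spool();
translate([-2850, 0, 0]) fence_section();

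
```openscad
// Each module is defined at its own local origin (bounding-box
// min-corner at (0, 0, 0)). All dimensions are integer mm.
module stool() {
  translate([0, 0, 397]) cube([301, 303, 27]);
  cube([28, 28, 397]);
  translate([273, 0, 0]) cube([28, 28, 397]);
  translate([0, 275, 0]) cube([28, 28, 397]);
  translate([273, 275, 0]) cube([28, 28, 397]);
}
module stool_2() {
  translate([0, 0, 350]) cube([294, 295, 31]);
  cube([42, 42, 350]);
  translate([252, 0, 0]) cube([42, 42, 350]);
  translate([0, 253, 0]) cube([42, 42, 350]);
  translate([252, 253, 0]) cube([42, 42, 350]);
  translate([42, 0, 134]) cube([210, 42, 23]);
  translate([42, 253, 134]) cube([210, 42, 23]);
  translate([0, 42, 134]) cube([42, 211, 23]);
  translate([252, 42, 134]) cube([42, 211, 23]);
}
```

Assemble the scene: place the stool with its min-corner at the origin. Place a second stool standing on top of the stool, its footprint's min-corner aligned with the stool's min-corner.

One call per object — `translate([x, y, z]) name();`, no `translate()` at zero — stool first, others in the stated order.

stool();
translate([0, 0, 424]) stool_2();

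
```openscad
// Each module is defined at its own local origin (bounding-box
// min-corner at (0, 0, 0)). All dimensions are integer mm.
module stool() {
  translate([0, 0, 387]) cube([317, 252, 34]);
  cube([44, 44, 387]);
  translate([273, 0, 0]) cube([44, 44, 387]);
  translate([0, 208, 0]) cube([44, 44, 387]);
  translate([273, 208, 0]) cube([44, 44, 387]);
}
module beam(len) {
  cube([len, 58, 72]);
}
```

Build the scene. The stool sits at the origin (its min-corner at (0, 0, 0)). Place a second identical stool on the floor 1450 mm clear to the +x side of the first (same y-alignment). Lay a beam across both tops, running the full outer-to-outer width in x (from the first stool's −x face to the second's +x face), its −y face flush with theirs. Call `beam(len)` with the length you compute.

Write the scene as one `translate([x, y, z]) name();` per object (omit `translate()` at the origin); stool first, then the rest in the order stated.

stool();
translate([1767, 0, 0]) stool();
translate([0, 0, 421]) beam(2084);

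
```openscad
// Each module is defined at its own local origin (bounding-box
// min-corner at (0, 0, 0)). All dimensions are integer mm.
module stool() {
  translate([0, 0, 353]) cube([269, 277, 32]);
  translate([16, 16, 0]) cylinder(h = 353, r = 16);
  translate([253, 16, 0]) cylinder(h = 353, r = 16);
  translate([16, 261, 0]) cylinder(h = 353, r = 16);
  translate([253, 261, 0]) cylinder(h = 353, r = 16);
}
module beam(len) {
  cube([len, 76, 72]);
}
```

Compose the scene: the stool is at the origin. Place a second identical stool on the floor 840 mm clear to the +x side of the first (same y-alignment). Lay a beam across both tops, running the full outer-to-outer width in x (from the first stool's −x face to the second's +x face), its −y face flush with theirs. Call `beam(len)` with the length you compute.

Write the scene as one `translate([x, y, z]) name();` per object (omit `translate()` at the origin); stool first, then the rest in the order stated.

stool();
translate([1109, 0, 0]) stool();
translate([0, 0, 385]) beam(1378);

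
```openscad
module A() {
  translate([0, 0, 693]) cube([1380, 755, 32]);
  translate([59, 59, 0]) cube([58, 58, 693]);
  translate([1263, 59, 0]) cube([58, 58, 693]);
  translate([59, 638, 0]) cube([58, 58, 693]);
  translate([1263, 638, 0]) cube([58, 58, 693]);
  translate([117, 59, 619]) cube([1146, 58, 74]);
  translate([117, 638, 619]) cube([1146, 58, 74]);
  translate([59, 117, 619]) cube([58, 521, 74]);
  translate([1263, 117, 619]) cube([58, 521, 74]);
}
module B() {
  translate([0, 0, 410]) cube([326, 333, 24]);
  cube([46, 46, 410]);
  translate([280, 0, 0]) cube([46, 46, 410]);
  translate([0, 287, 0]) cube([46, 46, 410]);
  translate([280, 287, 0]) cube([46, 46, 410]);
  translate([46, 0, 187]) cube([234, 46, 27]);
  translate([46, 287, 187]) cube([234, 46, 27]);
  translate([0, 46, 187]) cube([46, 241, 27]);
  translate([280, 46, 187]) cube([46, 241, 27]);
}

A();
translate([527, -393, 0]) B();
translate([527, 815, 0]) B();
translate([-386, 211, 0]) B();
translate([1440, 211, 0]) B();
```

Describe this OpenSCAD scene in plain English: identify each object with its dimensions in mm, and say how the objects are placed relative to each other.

A is a rectangular dining table. The top is 1380×755×32 mm with its upper surface at z = 725 mm. It stands on four 58×58 mm square legs, each inset 59 mm from the nearest pair of top edges, running from the floor to the underside of the top. Four apron rails, 58 mm thick and 74 mm tall, run between adjacent legs with their top edges flush with the underside of the top and their outer faces flush with the legs' outer faces.

B is a four-legged stool. The seat is 326×333 mm, 24 mm thick, top at z = 434 mm. It stands on four square legs, each 46×46 mm in cross-section, from z = 0 to the seat underside, each flush with a corner of the seat. Four stretchers, 46 mm wide and 27 mm tall, connect adjacent legs with their undersides at z = 187 mm, each running between the inner faces of the legs it joins and aligned with the legs' outer faces on the other axis.

Four stools sit around the table at the −y, +y, −x, +x sides.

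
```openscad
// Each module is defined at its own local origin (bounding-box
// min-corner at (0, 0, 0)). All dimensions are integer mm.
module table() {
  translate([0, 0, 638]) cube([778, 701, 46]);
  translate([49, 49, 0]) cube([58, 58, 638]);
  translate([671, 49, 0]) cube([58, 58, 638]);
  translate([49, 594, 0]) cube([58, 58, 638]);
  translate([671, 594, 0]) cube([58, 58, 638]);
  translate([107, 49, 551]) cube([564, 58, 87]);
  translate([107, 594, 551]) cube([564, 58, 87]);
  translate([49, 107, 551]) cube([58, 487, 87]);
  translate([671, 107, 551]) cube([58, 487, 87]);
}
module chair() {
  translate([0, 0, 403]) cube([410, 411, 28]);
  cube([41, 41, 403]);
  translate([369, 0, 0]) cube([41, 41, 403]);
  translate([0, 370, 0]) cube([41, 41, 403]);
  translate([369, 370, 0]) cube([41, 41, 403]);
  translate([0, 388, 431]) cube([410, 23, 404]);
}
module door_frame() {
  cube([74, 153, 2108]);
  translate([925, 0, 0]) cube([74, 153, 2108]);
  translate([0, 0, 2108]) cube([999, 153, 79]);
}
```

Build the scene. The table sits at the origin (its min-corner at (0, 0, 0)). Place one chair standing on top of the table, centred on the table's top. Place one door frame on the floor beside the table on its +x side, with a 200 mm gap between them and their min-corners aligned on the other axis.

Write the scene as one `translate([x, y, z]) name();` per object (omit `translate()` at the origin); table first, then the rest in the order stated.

table();
translate([184, 145, 684]) chair();
translate([978, 0, 0]) door_frame();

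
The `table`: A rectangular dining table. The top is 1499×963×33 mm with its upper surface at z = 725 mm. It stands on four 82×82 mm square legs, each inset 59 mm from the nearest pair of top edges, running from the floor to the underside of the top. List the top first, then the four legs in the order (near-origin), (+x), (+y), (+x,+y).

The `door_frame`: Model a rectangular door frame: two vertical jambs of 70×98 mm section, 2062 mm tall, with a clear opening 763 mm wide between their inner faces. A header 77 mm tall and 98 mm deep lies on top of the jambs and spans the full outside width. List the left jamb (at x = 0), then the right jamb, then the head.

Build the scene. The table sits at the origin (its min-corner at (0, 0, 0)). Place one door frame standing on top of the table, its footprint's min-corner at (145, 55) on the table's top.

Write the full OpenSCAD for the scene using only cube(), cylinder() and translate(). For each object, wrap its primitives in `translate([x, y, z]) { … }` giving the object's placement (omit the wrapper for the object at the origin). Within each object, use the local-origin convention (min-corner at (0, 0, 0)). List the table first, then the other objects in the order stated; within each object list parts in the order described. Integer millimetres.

translate([0, 0, 692]) cube([1499, 963, 33]);
translate([59, 59, 0]) cube([82, 82, 692]);
translate([1358, 59, 0]) cube([82, 82, 692]);
translate([59, 822, 0]) cube([82, 82, 692]);
translate([1358, 822, 0]) cube([82, 82, 692]);
translate([145, 55, 725]) {
  cube([70, 98, 2062]);
  translate([833, 0, 0]) cube([70, 98, 2062]);
  translate([0, 0, 2062]) cube([903, 98, 77]);
}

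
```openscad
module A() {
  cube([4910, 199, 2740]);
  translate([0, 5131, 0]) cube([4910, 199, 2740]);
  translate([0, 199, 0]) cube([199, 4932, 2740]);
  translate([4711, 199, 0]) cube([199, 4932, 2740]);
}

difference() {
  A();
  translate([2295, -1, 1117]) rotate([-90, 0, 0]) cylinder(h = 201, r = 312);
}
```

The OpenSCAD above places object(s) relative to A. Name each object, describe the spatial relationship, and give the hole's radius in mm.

The subtracted cylinder has r = 312 mm.

A is a house frame. The house frame has a circular hole through its front wall. The hole's radius is 312 mm.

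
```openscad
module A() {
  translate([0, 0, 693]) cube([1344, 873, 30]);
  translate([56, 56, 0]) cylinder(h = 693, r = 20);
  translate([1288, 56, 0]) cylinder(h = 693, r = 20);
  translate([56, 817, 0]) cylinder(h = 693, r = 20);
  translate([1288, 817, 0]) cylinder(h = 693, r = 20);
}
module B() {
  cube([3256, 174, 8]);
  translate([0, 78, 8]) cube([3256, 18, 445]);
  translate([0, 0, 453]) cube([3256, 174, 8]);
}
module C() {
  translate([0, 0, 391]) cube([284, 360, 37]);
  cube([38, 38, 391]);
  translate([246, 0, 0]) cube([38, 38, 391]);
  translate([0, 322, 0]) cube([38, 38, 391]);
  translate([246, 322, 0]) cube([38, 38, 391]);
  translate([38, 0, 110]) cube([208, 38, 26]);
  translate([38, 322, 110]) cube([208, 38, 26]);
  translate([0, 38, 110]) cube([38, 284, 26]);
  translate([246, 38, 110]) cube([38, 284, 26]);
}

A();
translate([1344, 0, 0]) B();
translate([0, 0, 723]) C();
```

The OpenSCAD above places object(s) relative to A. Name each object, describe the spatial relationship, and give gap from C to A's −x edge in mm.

A is a table. B is an I-beam. C is a stool. The I-beam is against the table's +x side, with their −y faces flush. The stool is on top of the table. The gap from the stool to the table's −x edge is 0 mm.

The stool's min-x is at 0; the table's min-x is 0; gap = 0 mm.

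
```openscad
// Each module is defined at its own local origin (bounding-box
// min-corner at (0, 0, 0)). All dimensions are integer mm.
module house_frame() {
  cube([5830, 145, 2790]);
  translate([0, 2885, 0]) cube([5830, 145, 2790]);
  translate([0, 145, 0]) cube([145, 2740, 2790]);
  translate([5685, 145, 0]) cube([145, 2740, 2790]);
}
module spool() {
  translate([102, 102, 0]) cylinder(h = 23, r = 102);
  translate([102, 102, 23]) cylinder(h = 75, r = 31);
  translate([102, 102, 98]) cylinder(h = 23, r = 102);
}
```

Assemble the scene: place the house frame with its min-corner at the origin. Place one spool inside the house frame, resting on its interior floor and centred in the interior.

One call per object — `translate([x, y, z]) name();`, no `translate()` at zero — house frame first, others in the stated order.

house_frame();
translate([2813, 1413, 0]) spool();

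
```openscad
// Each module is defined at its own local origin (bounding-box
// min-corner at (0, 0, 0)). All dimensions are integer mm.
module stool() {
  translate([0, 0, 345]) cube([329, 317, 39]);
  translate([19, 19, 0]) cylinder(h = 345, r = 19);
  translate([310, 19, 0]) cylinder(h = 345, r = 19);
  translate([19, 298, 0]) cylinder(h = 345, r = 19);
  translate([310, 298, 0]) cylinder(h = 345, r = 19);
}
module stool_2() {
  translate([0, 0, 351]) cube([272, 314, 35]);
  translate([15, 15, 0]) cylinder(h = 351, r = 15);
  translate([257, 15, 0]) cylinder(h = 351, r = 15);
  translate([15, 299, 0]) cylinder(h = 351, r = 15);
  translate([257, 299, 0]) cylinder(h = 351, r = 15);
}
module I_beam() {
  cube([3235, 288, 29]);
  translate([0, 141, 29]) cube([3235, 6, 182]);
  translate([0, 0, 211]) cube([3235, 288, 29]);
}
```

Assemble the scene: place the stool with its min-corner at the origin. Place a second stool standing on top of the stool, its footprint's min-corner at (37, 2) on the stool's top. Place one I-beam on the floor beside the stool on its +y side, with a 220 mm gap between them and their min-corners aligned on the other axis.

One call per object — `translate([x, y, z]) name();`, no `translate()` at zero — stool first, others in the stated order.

stool();
translate([37, 2, 384]) stool_2();
translate([0, 537, 0]) I_beam();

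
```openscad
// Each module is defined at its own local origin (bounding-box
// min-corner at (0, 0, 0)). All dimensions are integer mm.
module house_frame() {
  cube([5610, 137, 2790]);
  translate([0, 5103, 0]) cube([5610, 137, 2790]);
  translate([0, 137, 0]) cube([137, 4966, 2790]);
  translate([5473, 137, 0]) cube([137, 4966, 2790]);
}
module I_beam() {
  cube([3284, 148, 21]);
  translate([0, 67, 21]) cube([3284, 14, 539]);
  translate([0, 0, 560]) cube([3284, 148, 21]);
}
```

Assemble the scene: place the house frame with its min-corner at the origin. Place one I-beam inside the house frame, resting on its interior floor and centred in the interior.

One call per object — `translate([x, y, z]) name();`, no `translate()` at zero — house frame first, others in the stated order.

house_frame();
translate([1163, 2546, 0]) I_beam();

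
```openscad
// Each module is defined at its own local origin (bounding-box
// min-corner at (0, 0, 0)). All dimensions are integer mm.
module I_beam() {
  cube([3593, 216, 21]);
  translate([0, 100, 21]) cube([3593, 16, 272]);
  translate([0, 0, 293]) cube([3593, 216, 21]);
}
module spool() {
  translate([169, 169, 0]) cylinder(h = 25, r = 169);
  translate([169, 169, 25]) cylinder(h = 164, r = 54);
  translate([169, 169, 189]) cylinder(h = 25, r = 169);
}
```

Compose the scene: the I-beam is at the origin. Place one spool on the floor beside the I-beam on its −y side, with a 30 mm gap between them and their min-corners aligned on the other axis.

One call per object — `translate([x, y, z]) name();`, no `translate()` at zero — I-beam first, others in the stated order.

I_beam();
translate([0, -368, 0]) spool();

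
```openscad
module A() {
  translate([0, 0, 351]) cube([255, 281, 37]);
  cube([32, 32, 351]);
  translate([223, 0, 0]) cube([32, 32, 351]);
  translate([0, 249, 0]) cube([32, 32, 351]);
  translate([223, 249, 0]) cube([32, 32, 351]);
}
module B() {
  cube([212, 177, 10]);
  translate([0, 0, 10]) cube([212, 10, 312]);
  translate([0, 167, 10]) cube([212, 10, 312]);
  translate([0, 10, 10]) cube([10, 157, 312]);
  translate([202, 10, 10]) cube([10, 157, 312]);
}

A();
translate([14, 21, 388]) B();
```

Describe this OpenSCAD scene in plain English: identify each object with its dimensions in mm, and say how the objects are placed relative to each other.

A is a four-legged stool. The seat is a 255×281×37 mm slab whose top surface is at z = 388 mm; four square legs, each 32×32 mm in cross-section, run from the floor (z = 0) to the underside of the seat, each flush with a corner of the seat.

B is an open storage box with external size 212×177×322 mm and wall thickness 10 mm (the base is also 10 mm thick). The base covers the whole footprint; the four walls stand on the base, with the y-facing walls full-width and the x-facing walls fitting between their inner faces.

The open box is on top of the stool.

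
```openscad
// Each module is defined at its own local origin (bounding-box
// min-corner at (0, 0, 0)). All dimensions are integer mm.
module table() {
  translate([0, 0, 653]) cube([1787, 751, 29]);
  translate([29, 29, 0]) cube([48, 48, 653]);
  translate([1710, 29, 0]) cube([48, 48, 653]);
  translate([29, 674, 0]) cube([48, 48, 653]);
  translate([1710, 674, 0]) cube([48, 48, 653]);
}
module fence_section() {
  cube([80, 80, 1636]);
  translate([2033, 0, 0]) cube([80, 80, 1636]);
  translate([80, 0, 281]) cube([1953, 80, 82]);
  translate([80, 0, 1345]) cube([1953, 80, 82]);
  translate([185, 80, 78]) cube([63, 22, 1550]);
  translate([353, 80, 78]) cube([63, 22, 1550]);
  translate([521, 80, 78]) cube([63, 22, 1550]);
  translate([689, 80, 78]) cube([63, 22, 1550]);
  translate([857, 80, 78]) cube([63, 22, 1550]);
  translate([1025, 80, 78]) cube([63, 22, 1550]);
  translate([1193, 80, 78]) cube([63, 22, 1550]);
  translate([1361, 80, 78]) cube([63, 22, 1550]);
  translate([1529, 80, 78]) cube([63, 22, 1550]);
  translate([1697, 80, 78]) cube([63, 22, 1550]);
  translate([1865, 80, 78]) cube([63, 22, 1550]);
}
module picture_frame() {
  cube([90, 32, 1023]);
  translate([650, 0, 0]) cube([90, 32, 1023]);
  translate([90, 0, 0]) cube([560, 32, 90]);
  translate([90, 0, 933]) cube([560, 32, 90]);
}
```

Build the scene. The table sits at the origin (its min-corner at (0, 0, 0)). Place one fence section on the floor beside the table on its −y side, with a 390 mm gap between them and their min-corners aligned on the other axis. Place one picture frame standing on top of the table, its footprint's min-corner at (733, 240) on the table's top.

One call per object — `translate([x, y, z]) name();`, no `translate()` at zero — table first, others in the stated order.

table();
translate([0, -492, 0]) fence_section();
translate([733, 240, 682]) picture_frame();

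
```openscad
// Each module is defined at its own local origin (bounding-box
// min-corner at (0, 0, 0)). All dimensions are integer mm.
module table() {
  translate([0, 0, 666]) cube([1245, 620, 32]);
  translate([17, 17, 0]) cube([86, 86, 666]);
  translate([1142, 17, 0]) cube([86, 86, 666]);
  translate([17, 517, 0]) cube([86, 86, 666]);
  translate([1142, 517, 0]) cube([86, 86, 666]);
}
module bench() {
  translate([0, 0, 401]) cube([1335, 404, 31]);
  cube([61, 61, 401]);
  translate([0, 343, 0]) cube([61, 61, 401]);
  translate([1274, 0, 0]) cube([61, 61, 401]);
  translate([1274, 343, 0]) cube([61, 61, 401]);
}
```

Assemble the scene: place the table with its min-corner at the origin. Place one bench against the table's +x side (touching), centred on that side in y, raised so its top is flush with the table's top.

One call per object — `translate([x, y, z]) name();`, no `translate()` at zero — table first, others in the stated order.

table();
translate([1245, 108, 266]) bench();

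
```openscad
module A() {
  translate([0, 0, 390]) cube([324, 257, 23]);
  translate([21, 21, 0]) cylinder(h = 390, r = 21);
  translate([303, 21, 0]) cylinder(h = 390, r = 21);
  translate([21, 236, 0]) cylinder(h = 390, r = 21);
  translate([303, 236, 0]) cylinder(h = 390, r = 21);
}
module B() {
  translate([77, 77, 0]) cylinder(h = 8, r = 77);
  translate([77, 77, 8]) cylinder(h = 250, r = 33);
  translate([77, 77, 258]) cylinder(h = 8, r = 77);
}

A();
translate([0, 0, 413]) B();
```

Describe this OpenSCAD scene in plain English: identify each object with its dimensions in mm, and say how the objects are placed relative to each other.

A is a four-legged stool. The seat is 324×257 mm, 23 mm thick, top at z = 413 mm. It stands on four round legs, each 42 mm in diameter, from z = 0 to the seat underside, each leg's axis is inset half a diameter from the nearest pair of seat edges (so the leg's bounding box is flush with the corner).

B is a spool: two coaxial disc flanges of radius 77 mm and thickness 8 mm, joined by a core cylinder of radius 33 mm and height 250 mm. The lower flange rests on z = 0 and the three cylinders share a vertical axis.

The spool is on top of the stool.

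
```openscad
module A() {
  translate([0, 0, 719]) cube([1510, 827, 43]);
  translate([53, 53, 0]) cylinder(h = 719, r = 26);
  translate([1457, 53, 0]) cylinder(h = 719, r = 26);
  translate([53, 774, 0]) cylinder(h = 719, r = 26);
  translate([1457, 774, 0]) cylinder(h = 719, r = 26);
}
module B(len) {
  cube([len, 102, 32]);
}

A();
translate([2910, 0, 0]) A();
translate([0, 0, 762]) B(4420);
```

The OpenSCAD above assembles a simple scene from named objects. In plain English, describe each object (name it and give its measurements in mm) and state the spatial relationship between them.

A is a rectangular dining table. The top is 1510×827×43 mm with its upper surface at z = 762 mm. It stands on four round legs of 52 mm diameter, each leg's bounding box inset 27 mm from the nearest pair of top edges, running from the floor to the underside of the top.

B is a rectangular beam 4420 mm long (x), 102 mm deep (y), 32 mm thick (z).

The beam spans the tops of two tables placed 1400 mm apart, resting at z = 762 mm.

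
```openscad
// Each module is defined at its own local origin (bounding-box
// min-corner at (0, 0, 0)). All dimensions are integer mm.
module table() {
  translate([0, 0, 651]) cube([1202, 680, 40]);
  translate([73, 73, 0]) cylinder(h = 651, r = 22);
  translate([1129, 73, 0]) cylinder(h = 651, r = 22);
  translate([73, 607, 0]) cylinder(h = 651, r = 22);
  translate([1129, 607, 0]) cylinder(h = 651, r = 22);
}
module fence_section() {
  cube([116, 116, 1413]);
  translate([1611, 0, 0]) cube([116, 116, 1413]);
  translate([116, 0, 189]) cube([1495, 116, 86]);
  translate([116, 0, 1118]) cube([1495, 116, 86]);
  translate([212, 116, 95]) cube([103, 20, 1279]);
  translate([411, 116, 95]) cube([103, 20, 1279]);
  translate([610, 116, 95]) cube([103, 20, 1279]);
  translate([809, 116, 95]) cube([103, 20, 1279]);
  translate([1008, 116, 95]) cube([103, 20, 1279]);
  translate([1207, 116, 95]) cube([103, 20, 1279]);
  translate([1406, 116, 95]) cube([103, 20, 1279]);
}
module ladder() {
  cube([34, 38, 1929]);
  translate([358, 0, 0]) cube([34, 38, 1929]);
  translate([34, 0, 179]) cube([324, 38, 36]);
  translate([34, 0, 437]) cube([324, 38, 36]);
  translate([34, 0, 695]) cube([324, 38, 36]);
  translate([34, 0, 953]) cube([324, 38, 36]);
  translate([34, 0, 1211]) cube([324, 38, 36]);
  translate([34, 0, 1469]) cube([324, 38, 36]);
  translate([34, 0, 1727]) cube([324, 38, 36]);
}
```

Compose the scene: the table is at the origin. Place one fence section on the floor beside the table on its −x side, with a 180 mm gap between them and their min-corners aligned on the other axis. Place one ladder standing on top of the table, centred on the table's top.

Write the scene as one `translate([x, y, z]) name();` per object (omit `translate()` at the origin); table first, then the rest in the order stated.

table();
translate([-1907, 0, 0]) fence_section();
translate([405, 321, 691]) ladder();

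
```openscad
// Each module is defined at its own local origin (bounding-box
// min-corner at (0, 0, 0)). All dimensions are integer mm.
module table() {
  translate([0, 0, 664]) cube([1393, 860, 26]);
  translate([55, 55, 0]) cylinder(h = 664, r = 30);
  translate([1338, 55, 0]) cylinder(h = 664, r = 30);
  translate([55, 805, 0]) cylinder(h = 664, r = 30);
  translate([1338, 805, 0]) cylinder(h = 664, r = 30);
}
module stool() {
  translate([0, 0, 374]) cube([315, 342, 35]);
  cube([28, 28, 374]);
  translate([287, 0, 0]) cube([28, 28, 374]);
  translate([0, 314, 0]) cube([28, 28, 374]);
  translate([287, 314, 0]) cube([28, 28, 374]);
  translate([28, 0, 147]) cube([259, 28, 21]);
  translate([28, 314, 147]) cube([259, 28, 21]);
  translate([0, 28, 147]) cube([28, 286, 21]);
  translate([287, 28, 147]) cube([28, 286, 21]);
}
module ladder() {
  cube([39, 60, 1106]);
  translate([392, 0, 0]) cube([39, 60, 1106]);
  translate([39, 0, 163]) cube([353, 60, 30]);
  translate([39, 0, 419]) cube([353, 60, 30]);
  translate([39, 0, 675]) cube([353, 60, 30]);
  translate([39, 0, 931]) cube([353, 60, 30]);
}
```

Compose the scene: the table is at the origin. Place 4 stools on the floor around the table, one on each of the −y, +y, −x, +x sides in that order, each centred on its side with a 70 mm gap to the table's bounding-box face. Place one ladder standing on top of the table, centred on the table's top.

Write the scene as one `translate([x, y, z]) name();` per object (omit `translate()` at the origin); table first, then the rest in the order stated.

table();
translate([539, -412, 0]) stool();
translate([539, 930, 0]) stool();
translate([-385, 259, 0]) stool();
translate([1463, 259, 0]) stool();
translate([481, 400, 690]) ladder();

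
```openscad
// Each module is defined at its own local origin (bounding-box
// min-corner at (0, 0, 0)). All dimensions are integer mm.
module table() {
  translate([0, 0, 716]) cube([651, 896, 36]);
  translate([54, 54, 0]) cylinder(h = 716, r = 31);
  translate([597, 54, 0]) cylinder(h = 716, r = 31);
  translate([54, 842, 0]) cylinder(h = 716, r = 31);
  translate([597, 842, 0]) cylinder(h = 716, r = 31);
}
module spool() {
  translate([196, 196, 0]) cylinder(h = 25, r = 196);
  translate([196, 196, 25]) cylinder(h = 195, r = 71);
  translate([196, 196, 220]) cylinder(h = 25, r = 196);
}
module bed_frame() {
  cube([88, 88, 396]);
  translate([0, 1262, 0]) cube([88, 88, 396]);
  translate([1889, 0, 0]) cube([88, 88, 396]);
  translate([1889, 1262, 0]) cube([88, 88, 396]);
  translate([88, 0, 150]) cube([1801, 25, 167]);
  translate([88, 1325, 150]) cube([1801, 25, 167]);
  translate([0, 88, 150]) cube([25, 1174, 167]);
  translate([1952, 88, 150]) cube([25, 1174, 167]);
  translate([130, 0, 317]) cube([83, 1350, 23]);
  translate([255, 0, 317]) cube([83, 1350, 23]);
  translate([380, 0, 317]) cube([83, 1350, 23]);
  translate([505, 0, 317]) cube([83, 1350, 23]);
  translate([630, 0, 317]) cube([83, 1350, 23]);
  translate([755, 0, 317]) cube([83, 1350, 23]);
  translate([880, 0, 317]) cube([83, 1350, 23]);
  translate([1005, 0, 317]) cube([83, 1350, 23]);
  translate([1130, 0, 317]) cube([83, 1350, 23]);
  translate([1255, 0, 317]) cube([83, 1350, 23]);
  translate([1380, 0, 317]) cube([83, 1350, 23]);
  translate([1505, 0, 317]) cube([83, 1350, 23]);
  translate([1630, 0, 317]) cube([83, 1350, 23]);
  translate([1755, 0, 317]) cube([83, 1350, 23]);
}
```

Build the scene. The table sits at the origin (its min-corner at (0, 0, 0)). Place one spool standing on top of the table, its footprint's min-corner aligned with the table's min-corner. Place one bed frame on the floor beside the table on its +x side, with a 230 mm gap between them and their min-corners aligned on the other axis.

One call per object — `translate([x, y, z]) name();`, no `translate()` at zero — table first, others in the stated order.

table();
translate([0, 0, 752]) spool();
translate([881, 0, 0]) bed_frame();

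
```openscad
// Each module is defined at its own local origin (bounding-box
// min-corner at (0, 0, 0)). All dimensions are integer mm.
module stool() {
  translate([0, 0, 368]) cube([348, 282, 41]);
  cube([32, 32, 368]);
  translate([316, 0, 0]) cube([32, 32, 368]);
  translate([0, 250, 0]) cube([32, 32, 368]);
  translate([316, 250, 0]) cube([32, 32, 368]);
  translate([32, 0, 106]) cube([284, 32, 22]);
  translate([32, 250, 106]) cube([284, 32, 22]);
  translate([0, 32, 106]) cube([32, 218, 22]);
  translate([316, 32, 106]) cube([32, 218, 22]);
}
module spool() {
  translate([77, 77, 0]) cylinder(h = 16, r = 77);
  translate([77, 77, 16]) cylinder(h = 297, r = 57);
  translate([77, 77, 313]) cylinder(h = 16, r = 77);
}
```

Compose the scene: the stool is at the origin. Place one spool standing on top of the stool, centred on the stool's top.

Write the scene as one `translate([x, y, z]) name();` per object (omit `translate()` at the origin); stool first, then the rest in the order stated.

stool();
translate([97, 64, 409]) spool();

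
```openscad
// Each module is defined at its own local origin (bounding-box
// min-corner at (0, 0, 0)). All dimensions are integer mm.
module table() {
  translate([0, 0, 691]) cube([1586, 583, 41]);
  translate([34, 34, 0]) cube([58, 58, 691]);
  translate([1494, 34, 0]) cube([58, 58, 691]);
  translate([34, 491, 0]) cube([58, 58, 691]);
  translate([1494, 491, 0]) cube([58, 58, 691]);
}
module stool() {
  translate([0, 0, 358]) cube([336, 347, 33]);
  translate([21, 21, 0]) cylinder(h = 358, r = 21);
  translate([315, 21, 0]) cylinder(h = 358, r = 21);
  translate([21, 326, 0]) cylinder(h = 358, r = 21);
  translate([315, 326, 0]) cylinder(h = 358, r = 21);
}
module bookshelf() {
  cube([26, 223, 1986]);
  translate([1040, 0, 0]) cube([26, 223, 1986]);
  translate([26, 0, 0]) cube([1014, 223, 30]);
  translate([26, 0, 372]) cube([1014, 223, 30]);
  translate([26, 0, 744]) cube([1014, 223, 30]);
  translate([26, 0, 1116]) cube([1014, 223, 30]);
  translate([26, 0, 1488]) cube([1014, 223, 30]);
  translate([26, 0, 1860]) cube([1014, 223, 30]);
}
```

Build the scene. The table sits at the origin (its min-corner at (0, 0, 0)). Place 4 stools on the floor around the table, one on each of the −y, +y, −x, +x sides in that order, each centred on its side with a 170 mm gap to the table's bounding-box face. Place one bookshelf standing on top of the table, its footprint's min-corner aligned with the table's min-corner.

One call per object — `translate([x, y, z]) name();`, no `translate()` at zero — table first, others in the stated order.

table();
translate([625, -517, 0]) stool();
translate([625, 753, 0]) stool();
translate([-506, 118, 0]) stool();
translate([1756, 118, 0]) stool();
translate([0, 0, 732]) bookshelf();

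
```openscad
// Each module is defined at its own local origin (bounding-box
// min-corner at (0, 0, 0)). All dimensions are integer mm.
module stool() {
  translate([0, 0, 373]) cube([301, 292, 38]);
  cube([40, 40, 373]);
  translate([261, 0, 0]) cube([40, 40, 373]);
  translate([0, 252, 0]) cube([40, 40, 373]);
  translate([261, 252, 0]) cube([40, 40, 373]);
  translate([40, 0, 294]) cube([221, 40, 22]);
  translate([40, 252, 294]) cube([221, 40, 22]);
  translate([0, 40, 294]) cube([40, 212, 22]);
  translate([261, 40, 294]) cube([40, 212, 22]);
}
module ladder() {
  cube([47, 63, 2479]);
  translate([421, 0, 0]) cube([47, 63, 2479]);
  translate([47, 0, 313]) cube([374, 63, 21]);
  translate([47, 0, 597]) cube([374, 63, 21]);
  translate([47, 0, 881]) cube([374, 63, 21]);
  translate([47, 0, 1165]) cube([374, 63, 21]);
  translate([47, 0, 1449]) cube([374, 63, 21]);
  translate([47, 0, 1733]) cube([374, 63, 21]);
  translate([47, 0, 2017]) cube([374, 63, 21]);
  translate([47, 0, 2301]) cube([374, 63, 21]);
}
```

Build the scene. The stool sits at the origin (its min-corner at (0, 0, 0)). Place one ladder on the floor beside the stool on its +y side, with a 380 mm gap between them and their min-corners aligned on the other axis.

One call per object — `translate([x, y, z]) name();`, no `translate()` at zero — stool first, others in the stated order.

stool();
translate([0, 672, 0]) ladder();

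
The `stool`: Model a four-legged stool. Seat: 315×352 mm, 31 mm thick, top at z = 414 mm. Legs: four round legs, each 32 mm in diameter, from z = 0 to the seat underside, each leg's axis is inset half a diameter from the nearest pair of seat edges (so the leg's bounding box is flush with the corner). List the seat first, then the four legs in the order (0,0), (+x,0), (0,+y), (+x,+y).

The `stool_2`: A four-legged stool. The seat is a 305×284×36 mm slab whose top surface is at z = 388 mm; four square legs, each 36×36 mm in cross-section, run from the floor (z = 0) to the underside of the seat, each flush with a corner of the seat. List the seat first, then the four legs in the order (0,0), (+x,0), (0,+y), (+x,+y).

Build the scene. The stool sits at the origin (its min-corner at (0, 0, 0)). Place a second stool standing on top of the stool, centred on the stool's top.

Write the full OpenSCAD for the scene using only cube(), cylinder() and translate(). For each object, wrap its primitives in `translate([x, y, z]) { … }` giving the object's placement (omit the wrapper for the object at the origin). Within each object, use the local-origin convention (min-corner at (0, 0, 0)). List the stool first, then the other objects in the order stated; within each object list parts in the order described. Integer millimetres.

translate([0, 0, 383]) cube([315, 352, 31]);
translate([16, 16, 0]) cylinder(h = 383, r = 16);
translate([299, 16, 0]) cylinder(h = 383, r = 16);
translate([16, 336, 0]) cylinder(h = 383, r = 16);
translate([299, 336, 0]) cylinder(h = 383, r = 16);
translate([5, 34, 414]) {
  translate([0, 0, 352]) cube([305, 284, 36]);
  cube([36, 36, 352]);
  translate([269, 0, 0]) cube([36, 36, 352]);
  translate([0, 248, 0]) cube([36, 36, 352]);
  translate([269, 248, 0]) cube([36, 36, 352]);
}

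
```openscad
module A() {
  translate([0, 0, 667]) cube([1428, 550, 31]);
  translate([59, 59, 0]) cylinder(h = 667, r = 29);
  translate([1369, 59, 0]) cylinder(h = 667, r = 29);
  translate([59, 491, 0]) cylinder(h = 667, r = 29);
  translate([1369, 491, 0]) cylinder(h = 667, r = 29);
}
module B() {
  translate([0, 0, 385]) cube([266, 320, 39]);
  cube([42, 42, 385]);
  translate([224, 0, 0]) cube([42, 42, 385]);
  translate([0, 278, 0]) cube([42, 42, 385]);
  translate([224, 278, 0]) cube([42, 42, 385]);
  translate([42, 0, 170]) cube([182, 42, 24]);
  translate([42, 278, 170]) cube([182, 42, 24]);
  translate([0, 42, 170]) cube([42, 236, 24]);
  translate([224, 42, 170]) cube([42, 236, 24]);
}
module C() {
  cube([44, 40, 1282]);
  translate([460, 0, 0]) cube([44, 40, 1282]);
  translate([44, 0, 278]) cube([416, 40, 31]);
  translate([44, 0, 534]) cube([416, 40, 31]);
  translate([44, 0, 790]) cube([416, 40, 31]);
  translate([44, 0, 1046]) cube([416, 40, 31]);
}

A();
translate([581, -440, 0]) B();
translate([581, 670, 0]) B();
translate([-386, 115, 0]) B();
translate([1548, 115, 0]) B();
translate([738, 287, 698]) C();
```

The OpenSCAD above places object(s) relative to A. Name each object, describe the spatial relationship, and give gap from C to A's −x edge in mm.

A is a table. B is a stool. C is a ladder. Four stools sit around the table at the −y, +y, −x, +x sides. The ladder is on top of the table. The gap from the ladder to the table's −x edge is 738 mm.

The ladder's min-x is at 738; the table's min-x is 0; gap = 738 mm.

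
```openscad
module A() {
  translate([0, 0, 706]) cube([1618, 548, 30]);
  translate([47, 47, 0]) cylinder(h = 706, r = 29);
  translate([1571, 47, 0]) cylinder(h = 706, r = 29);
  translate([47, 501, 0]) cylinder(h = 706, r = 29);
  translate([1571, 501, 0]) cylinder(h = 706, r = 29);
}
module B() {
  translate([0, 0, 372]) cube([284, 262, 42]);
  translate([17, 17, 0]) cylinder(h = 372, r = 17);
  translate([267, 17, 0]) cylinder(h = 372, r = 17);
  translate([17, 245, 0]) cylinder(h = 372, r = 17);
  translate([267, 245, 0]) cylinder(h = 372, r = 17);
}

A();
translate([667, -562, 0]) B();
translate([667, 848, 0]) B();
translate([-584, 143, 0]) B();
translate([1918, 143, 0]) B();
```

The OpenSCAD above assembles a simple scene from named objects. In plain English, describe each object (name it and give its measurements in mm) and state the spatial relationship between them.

A is a table with a 1618×548 mm rectangular top, 30 mm thick, top surface at z = 736 mm, supported by four round legs of 58 mm diameter, each leg's bounding box inset 18 mm from the nearest pair of top edges, running from the floor.

B is a four-legged stool. The seat is a 284×262×42 mm slab whose top surface is at z = 414 mm; four round legs, each 34 mm in diameter, run from the floor (z = 0) to the underside of the seat, each leg's axis is inset half a diameter from the nearest pair of seat edges (so the leg's bounding box is flush with the corner).

Four stools sit around the table at the −y, +y, −x, +x sides.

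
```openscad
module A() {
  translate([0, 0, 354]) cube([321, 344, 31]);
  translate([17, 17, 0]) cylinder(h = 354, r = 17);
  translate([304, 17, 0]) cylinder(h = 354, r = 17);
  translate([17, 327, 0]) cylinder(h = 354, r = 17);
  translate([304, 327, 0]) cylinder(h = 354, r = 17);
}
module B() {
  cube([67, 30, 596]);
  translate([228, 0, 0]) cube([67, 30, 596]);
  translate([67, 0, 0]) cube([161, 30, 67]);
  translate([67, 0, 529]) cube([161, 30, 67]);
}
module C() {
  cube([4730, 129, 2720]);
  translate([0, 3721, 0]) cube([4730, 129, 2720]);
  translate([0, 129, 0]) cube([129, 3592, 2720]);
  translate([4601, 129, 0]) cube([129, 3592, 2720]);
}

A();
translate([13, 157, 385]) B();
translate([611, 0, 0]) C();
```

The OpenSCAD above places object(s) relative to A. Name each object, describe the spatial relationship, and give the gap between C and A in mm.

The house frame's nearest face is 290 mm from the stool's +x face.

A is a stool. B is a picture frame. C is a house frame. The picture frame is on top of the stool, centred. The house frame is on the floor beside the stool on its +x side. The gap between the house frame and the stool is 290 mm.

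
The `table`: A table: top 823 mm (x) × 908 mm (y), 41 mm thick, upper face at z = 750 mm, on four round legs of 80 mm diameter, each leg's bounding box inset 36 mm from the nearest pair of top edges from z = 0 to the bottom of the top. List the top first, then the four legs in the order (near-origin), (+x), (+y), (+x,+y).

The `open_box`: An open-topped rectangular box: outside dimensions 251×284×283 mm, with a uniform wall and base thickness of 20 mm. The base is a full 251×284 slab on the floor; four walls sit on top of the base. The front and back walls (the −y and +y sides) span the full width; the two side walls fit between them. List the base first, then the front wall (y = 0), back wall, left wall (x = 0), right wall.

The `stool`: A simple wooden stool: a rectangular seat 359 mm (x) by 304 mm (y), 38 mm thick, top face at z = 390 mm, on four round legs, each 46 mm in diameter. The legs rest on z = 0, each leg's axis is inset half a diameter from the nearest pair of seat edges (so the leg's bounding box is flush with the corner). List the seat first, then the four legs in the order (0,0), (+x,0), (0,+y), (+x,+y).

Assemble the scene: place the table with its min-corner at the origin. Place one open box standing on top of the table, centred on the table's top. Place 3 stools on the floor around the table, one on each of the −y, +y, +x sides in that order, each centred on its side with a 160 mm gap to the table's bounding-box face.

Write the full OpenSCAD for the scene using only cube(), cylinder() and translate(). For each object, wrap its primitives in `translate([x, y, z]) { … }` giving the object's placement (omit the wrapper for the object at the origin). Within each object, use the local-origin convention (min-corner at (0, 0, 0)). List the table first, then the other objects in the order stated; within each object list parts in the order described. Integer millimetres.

translate([0, 0, 709]) cube([823, 908, 41]);
translate([76, 76, 0]) cylinder(h = 709, r = 40);
translate([747, 76, 0]) cylinder(h = 709, r = 40);
translate([76, 832, 0]) cylinder(h = 709, r = 40);
translate([747, 832, 0]) cylinder(h = 709, r = 40);
translate([286, 312, 750]) {
  cube([251, 284, 20]);
  translate([0, 0, 20]) cube([251, 20, 263]);
  translate([0, 264, 20]) cube([251, 20, 263]);
  translate([0, 20, 20]) cube([20, 244, 263]);
  translate([231, 20, 20]) cube([20, 244, 263]);
}
translate([232, -464, 0]) {
  translate([0, 0, 352]) cube([359, 304, 38]);
  translate([23, 23, 0]) cylinder(h = 352, r = 23);
  translate([336, 23, 0]) cylinder(h = 352, r = 23);
  translate([23, 281, 0]) cylinder(h = 352, r = 23);
  translate([336, 281, 0]) cylinder(h = 352, r = 23);
}
translate([232, 1068, 0]) {
  translate([0, 0, 352]) cube([359, 304, 38]);
  translate([23, 23, 0]) cylinder(h = 352, r = 23);
  translate([336, 23, 0]) cylinder(h = 352, r = 23);
  translate([23, 281, 0]) cylinder(h = 352, r = 23);
  translate([336, 281, 0]) cylinder(h = 352, r = 23);
}
translate([983, 302, 0]) {
  translate([0, 0, 352]) cube([359, 304, 38]);
  translate([23, 23, 0]) cylinder(h = 352, r = 23);
  translate([336, 23, 0]) cylinder(h = 352, r = 23);
  translate([23, 281, 0]) cylinder(h = 352, r = 23);
  translate([336, 281, 0]) cylinder(h = 352, r = 23);
}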